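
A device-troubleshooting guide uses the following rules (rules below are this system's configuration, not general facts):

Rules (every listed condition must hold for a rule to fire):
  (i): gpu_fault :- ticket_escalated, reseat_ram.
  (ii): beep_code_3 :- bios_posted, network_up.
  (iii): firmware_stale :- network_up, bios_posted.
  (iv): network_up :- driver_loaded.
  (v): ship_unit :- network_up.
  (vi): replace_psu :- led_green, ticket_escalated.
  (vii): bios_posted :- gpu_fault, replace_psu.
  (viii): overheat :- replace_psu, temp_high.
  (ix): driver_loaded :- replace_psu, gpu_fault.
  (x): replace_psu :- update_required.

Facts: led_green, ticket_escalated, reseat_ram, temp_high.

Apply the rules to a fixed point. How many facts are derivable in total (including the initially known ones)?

13

Round 1 — (i), (vi), derive gpu_fault, replace_psu.
Round 2 — (vii), (viii), (ix), derive bios_posted, overheat, driver_loaded.
Round 3 — (iv), derive network_up.
Round 4 — (ii), (iii), (v), derive beep_code_3, firmware_stale, ship_unit.
Closure: {beep_code_3, bios_posted, driver_loaded, firmware_stale, gpu_fault, led_green, network_up, overheat, replace_psu, reseat_ram, ship_unit, temp_high, ticket_escalated} — 13 facts.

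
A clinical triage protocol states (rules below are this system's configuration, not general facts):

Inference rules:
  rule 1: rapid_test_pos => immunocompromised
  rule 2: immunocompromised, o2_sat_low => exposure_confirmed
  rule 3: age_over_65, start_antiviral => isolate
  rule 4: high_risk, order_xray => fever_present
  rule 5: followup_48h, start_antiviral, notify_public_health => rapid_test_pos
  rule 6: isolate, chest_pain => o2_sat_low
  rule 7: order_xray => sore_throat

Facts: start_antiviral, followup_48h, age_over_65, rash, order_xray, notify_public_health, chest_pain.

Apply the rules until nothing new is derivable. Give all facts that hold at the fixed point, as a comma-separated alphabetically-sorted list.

age_over_65, chest_pain, exposure_confirmed, followup_48h, immunocompromised, isolate, notify_public_health, o2_sat_low, order_xray, rapid_test_pos, rash, sore_throat, start_antiviral

[1] rule 3 [age_over_65, start_antiviral => isolate]; rule 5 [followup_48h, start_antiviral, notify_public_health => rapid_test_pos]; rule 7 [order_xray => sore_throat]. ⇒ new: isolate, rapid_test_pos, sore_throat.
[2] rule 1 [rapid_test_pos => immunocompromised]; rule 6 [isolate, chest_pain => o2_sat_low]. ⇒ new: immunocompromised, o2_sat_low.
[3] rule 2 [immunocompromised, o2_sat_low => exposure_confirmed]. ⇒ new: exposure_confirmed.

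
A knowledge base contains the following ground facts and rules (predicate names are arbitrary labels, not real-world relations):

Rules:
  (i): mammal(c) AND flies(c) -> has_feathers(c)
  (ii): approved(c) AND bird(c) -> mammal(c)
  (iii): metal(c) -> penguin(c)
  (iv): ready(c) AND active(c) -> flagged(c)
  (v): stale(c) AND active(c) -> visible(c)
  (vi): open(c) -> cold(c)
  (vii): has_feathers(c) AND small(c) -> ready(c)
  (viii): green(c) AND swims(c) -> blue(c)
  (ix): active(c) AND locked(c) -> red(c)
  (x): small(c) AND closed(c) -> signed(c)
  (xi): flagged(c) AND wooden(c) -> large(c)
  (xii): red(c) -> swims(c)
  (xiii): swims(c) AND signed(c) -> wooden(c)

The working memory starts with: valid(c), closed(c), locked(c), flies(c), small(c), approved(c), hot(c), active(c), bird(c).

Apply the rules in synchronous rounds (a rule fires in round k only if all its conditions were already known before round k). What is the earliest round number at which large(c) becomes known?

5

Round 1: (ii) [approved(c) AND bird(c) -> mammal(c)]; (ix) [active(c) AND locked(c) -> red(c)]; (x) [small(c) AND closed(c) -> signed(c)]. Adds mammal(c), red(c), signed(c).
Round 2: (i) [mammal(c) AND flies(c) -> has_feathers(c)]; (xii) [red(c) -> swims(c)]. Adds has_feathers(c), swims(c).
Round 3: (vii) [has_feathers(c) AND small(c) -> ready(c)]; (xiii) [swims(c) AND signed(c) -> wooden(c)]. Adds ready(c), wooden(c).
Round 4: (iv) [ready(c) AND active(c) -> flagged(c)]. Adds flagged(c).
Round 5: (xi) [flagged(c) AND wooden(c) -> large(c)]. Adds large(c).
large(c) first appears in round 5.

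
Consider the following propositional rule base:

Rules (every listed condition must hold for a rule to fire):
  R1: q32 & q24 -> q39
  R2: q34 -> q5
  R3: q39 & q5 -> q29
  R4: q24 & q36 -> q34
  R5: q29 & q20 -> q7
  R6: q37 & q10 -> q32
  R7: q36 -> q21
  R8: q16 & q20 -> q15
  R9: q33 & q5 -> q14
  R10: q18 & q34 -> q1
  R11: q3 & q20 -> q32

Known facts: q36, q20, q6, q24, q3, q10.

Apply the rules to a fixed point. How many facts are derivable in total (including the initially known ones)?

13

Round 1 fires R4, R7, R11, giving q34, q21, q32.
Round 2 fires R1, R2, giving q39, q5.
Round 3 fires R3, giving q29.
Round 4 fires R5, giving q7.
Closure: {q10, q20, q21, q24, q29, q3, q32, q34, q36, q39, q5, q6, q7} — 13 facts.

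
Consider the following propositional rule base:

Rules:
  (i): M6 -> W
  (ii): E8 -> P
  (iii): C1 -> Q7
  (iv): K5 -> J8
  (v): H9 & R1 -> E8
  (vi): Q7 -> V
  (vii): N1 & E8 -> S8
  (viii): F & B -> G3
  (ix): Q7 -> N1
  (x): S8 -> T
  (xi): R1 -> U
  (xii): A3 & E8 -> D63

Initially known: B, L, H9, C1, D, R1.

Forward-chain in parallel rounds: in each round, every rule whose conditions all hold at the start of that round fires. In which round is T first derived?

4

[1] (iii) [C1 -> Q7]; (v) [H9 & R1 -> E8]; (xi) [R1 -> U]. ⇒ new: Q7, E8, U.
[2] (ii) [E8 -> P]; (vi) [Q7 -> V]; (ix) [Q7 -> N1]. ⇒ new: P, V, N1.
[3] (vii) [N1 & E8 -> S8]. ⇒ new: S8.
[4] (x) [S8 -> T]. ⇒ new: T.
T first appears in round 4.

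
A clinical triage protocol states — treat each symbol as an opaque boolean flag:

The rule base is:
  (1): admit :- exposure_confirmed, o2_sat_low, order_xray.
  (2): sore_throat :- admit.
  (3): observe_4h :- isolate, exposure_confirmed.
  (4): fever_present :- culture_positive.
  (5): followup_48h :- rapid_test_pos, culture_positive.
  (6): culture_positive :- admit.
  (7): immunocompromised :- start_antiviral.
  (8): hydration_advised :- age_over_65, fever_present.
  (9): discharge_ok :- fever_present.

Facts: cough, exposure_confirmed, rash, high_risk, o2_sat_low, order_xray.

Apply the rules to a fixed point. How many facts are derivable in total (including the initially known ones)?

11

Round 1: (1) [admit :- exposure_confirmed, o2_sat_low, order_xray.]. New: admit.
Round 2: (2) [sore_throat :- admit.]; (6) [culture_positive :- admit.]. New: sore_throat, culture_positive.
Round 3: (4) [fever_present :- culture_positive.]. New: fever_present.
Round 4: (9) [discharge_ok :- fever_present.]. New: discharge_ok.
Closure: {admit, cough, culture_positive, discharge_ok, exposure_confirmed, fever_present, high_risk, o2_sat_low, order_xray, rash, sore_throat} — 11 facts.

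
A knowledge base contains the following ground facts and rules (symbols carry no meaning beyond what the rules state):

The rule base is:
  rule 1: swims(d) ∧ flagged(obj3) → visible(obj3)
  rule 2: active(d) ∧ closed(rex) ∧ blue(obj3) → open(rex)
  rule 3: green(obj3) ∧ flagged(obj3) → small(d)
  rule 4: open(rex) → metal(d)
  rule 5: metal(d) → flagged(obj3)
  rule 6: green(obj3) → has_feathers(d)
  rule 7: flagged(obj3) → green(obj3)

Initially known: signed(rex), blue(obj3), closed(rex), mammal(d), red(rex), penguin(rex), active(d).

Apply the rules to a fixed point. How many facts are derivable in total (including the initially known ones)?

Round 1 — rule 2, derive open(rex).
Round 2 — rule 4, derive metal(d).
Round 3 — rule 5, derive flagged(obj3).
Round 4 — rule 7, derive green(obj3).
Round 5 — rule 3, rule 6, derive small(d), has_feathers(d).
Closure: {active(d), blue(obj3), closed(rex), flagged(obj3), green(obj3), has_feathers(d), mammal(d), metal(d), open(rex), penguin(rex), red(rex), signed(rex), small(d)} — 13 facts.

13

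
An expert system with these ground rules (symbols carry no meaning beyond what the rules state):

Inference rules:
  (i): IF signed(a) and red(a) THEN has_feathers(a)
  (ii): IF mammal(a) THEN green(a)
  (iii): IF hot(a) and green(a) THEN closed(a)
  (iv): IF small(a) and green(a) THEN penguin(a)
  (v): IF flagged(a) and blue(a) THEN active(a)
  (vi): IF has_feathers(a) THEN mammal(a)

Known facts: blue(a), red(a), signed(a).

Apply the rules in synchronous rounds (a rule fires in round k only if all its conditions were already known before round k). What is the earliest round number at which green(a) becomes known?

Round 1: (i) [IF signed(a) and red(a) THEN has_feathers(a)]. Adds has_feathers(a).
Round 2: (vi) [IF has_feathers(a) THEN mammal(a)]. Adds mammal(a).
Round 3: (ii) [IF mammal(a) THEN green(a)]. Adds green(a).
green(a) first appears in round 3.

3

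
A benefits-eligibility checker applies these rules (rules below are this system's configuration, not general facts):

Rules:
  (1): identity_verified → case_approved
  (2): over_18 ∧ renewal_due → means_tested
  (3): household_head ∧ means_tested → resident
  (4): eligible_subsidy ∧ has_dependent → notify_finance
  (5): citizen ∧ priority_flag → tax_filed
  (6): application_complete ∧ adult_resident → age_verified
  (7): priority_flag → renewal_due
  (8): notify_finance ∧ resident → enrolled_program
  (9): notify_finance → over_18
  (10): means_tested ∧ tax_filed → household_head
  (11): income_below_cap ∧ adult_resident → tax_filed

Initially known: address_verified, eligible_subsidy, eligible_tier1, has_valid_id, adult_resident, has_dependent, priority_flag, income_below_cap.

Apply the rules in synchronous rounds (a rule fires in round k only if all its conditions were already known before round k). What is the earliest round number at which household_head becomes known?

4

Round 1 — (4), (7), (11), derive notify_finance, renewal_due, tax_filed.
Round 2 — (9), derive over_18.
Round 3 — (2), derive means_tested.
Round 4 — (10), derive household_head.
household_head first appears in round 4.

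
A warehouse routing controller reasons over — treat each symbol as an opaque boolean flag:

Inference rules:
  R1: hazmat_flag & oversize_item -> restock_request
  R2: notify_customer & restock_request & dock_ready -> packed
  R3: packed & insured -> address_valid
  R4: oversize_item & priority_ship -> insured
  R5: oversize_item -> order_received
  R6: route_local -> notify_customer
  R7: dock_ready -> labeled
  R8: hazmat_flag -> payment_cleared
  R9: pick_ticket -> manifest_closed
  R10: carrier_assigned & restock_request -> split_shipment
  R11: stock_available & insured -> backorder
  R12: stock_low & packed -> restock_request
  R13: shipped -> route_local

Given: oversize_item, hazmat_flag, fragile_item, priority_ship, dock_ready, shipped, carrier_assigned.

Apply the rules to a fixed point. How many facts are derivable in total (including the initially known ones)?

17

Round 1 fires R1, R4, R5, R7, R8, R13, giving restock_request, insured, order_received, labeled, payment_cleared, route_local.
Round 2 fires R6, R10, giving notify_customer, split_shipment.
Round 3 fires R2, giving packed.
Round 4 fires R3, giving address_valid.
Closure: {address_valid, carrier_assigned, dock_ready, fragile_item, hazmat_flag, insured, labeled, notify_customer, order_received, oversize_item, packed, payment_cleared, priority_ship, restock_request, route_local, shipped, split_shipment} — 17 facts.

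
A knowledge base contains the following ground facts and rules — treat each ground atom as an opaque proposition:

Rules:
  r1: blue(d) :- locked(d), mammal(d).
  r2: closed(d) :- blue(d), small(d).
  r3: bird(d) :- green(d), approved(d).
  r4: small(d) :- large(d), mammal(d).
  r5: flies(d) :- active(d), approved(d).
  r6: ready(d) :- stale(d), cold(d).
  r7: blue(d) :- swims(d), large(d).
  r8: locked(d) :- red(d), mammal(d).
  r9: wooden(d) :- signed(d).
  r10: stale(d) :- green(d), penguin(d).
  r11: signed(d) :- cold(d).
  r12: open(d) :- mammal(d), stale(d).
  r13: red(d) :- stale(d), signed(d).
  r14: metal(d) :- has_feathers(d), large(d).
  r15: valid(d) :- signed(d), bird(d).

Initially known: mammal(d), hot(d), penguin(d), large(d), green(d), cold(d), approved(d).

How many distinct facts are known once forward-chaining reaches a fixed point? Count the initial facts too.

Round 1 fires r3, r4, r10, r11, giving bird(d), small(d), stale(d), signed(d).
Round 2 fires r6, r9, r12, r13, r15, giving ready(d), wooden(d), open(d), red(d), valid(d).
Round 3 fires r8, giving locked(d).
Round 4 fires r1, giving blue(d).
Round 5 fires r2, giving closed(d).
Closure: {approved(d), bird(d), blue(d), closed(d), cold(d), green(d), hot(d), large(d), locked(d), mammal(d), open(d), penguin(d), ready(d), red(d), signed(d), small(d), stale(d), valid(d), wooden(d)} — 19 facts.

19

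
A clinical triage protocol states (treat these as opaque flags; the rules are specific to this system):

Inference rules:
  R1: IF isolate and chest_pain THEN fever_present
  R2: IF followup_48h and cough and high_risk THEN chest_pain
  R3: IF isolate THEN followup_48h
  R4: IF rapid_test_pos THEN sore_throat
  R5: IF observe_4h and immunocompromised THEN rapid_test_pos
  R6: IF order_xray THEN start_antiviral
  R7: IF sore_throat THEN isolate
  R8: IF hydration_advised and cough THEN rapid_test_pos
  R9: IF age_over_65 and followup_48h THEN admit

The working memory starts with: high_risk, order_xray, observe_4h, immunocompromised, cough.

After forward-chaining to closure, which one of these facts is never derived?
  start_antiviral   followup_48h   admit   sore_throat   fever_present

Round 1 — R5, R6, derive rapid_test_pos, start_antiviral.
Round 2 — R4, derive sore_throat.
Round 3 — R7, derive isolate.
Round 4 — R3, derive followup_48h.
Round 5 — R2, derive chest_pain.
Round 6 — R1, derive fever_present.
Derived: fever_present (round 6), followup_48h (round 4), start_antiviral (round 1), sore_throat (round 2). admit never appears in any round.

admit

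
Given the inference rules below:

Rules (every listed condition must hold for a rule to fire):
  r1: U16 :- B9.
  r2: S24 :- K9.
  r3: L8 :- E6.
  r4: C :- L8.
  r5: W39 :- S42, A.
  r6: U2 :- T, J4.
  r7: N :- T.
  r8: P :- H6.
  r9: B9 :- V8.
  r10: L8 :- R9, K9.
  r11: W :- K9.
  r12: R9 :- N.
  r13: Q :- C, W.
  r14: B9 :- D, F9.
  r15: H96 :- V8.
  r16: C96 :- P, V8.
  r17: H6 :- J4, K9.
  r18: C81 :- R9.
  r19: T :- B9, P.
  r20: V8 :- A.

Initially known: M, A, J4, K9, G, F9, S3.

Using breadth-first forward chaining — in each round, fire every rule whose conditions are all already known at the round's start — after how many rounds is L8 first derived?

6

Round 1: r2 [S24 :- K9.]; r11 [W :- K9.]; r17 [H6 :- J4, K9.]; r20 [V8 :- A.]. New: S24, W, H6, V8.
Round 2: r8 [P :- H6.]; r9 [B9 :- V8.]; r15 [H96 :- V8.]. New: P, B9, H96.
Round 3: r1 [U16 :- B9.]; r16 [C96 :- P, V8.]; r19 [T :- B9, P.]. New: U16, C96, T.
Round 4: r6 [U2 :- T, J4.]; r7 [N :- T.]. New: U2, N.
Round 5: r12 [R9 :- N.]. New: R9.
Round 6: r10 [L8 :- R9, K9.]; r18 [C81 :- R9.]. New: L8, C81.
L8 first appears in round 6.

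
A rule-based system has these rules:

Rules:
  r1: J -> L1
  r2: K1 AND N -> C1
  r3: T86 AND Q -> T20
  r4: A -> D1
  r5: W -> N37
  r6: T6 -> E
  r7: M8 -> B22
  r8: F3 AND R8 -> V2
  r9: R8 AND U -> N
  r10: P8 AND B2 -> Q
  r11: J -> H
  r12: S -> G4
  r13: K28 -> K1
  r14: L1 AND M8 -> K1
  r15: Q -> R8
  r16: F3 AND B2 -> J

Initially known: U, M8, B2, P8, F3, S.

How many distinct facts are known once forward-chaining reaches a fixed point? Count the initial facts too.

Round 1 — r7, r10, r12, r16, derive B22, Q, G4, J.
Round 2 — r1, r11, r15, derive L1, H, R8.
Round 3 — r8, r9, r14, derive V2, N, K1.
Round 4 — r2, derive C1.
Closure: {B2, B22, C1, F3, G4, H, J, K1, L1, M8, N, P8, Q, R8, S, U, V2} — 17 facts.

17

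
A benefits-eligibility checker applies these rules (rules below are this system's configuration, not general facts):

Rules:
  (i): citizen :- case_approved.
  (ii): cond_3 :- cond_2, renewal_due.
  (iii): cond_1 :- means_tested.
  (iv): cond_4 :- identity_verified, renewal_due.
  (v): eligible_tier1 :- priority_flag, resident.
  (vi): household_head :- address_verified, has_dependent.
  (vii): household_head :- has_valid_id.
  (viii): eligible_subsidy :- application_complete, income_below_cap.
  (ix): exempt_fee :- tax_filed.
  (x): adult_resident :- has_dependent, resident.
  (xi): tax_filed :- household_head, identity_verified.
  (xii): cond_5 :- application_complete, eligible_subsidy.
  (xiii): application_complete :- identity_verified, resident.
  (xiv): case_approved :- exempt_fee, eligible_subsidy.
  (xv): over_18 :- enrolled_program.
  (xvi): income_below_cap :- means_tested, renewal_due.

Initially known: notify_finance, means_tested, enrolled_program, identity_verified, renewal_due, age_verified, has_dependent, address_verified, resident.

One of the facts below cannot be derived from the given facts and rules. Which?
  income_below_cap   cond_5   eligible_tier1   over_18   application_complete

Round 1 — (iii), (iv), (vi), (x), (xiii), (xv), (xvi), derive cond_1, cond_4, household_head, adult_resident, application_complete, over_18, income_below_cap.
Round 2 — (viii), (xi), derive eligible_subsidy, tax_filed.
Round 3 — (ix), (xii), derive exempt_fee, cond_5.
Round 4 — (xiv), derive case_approved.
Round 5 — (i), derive citizen.
Derived: application_complete (round 1), cond_5 (round 3), income_below_cap (round 1), over_18 (round 1). eligible_tier1 never appears in any round.

eligible_tier1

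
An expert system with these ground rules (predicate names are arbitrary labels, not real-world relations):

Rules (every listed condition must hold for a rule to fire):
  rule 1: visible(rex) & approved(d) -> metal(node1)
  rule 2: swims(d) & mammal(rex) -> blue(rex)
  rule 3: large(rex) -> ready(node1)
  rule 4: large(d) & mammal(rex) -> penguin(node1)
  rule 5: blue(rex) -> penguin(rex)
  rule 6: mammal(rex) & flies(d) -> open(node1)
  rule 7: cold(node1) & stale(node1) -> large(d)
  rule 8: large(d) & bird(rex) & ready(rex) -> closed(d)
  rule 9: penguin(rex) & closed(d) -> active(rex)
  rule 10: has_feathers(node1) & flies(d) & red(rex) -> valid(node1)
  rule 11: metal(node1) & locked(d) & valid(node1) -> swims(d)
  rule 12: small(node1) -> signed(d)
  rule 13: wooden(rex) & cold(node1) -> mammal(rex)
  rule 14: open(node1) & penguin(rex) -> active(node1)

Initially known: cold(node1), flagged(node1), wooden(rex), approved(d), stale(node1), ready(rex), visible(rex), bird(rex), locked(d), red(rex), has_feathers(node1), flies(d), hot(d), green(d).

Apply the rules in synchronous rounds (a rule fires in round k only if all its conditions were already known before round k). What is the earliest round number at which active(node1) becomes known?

Round 1 — rule 1, rule 7, rule 10, rule 13, derive metal(node1), large(d), valid(node1), mammal(rex).
Round 2 — rule 4, rule 6, rule 8, rule 11, derive penguin(node1), open(node1), closed(d), swims(d).
Round 3 — rule 2, derive blue(rex).
Round 4 — rule 5, derive penguin(rex).
Round 5 — rule 9, rule 14, derive active(rex), active(node1).
active(node1) first appears in round 5.

5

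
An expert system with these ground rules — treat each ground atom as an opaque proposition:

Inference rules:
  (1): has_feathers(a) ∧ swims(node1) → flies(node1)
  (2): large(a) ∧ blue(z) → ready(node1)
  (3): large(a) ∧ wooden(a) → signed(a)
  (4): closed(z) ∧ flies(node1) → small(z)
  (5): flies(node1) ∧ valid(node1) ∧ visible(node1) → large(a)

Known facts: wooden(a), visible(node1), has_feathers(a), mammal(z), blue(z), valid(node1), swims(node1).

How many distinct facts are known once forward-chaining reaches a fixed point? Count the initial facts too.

11

[1] (1) [has_feathers(a) ∧ swims(node1) → flies(node1)]. ⇒ new: flies(node1).
[2] (5) [flies(node1) ∧ valid(node1) ∧ visible(node1) → large(a)]. ⇒ new: large(a).
[3] (2) [large(a) ∧ blue(z) → ready(node1)]; (3) [large(a) ∧ wooden(a) → signed(a)]. ⇒ new: ready(node1), signed(a).
Closure: {blue(z), flies(node1), has_feathers(a), large(a), mammal(z), ready(node1), signed(a), swims(node1), valid(node1), visible(node1), wooden(a)} — 11 facts.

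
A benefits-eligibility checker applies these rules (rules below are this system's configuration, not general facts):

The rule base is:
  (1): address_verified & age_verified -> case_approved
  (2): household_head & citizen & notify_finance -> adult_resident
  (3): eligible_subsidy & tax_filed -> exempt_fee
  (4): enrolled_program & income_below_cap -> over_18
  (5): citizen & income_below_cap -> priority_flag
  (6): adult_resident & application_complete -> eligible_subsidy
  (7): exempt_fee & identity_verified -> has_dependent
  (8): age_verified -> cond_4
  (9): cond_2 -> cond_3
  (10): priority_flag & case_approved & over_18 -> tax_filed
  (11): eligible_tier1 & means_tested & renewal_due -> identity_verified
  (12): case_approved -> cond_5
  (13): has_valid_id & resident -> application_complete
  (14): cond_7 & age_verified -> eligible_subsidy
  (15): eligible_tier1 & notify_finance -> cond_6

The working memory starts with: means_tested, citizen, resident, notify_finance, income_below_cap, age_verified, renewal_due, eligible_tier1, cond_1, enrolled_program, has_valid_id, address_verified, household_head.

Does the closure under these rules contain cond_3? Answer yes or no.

no

Round 1 fires (1), (2), (4), (5), (8), (11), (13), (15), giving case_approved, adult_resident, over_18, priority_flag, cond_4, identity_verified, application_complete, cond_6.
Round 2 fires (6), (10), (12), giving eligible_subsidy, tax_filed, cond_5.
Round 3 fires (3), giving exempt_fee.
Round 4 fires (7), giving has_dependent.
Fixed point reached. cond_3 is concluded only by (9); (9) needs cond_2 (never derived).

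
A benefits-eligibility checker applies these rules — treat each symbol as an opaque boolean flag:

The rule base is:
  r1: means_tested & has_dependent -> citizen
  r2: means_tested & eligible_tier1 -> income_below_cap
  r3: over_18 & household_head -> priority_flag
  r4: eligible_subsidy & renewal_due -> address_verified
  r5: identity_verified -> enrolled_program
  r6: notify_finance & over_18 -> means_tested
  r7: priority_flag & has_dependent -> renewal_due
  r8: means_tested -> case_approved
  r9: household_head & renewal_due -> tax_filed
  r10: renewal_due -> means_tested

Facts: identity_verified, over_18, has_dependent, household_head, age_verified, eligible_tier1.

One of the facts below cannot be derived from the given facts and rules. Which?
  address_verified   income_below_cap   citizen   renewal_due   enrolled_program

address_verified

Round 1 — r3, r5, derive priority_flag, enrolled_program.
Round 2 — r7, derive renewal_due.
Round 3 — r9, r10, derive tax_filed, means_tested.
Round 4 — r1, r2, r8, derive citizen, income_below_cap, case_approved.
Derived: income_below_cap (round 4), enrolled_program (round 1), renewal_due (round 2), citizen (round 4). address_verified never appears in any round.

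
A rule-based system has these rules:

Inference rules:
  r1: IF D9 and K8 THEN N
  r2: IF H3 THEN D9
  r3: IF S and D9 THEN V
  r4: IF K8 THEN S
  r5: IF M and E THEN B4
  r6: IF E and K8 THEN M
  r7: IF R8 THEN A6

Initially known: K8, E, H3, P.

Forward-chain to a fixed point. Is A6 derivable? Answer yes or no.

Round 1: r2 [IF H3 THEN D9]; r4 [IF K8 THEN S]; r6 [IF E and K8 THEN M]. Adds D9, S, M.
Round 2: r1 [IF D9 and K8 THEN N]; r3 [IF S and D9 THEN V]; r5 [IF M and E THEN B4]. Adds N, V, B4.
Fixed point reached. A6 is concluded only by r7; r7 needs R8 (never derived).

no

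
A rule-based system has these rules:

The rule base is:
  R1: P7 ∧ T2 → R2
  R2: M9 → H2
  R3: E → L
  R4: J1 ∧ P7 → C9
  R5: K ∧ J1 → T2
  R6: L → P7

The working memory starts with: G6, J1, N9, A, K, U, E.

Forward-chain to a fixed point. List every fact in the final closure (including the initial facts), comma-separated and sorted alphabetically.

A, C9, E, G6, J1, K, L, N9, P7, R2, T2, U

[1] R3 [E → L]; R5 [K ∧ J1 → T2]. ⇒ new: L, T2.
[2] R6 [L → P7]. ⇒ new: P7.
[3] R1 [P7 ∧ T2 → R2]; R4 [J1 ∧ P7 → C9]. ⇒ new: R2, C9.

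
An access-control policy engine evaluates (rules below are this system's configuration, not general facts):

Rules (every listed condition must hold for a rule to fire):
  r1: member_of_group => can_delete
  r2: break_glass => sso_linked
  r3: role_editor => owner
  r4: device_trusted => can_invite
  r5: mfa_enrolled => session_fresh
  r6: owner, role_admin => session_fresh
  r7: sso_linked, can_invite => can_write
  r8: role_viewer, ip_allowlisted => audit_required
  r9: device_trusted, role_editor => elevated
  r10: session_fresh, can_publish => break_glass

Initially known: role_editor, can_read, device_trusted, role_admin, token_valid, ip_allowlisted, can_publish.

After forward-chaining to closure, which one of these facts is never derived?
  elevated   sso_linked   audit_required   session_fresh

audit_required

Round 1 — r3, r4, r9, derive owner, can_invite, elevated.
Round 2 — r6, derive session_fresh.
Round 3 — r10, derive break_glass.
Round 4 — r2, derive sso_linked.
Round 5 — r7, derive can_write.
Derived: session_fresh (round 2), elevated (round 1), sso_linked (round 4). audit_required never appears in any round.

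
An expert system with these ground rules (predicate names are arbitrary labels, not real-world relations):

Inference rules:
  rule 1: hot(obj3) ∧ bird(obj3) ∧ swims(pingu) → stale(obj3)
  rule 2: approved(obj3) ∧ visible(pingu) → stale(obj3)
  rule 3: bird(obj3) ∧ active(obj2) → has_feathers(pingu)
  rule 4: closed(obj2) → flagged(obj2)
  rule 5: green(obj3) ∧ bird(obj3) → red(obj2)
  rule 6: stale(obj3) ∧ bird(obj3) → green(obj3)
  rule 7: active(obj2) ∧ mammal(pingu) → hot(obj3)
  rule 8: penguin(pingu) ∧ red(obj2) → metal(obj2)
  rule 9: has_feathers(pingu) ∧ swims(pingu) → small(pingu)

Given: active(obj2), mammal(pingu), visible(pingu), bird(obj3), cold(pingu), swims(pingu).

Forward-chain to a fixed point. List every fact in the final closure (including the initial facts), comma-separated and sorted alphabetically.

Round 1 fires rule 3, rule 7, giving has_feathers(pingu), hot(obj3).
Round 2 fires rule 1, rule 9, giving stale(obj3), small(pingu).
Round 3 fires rule 6, giving green(obj3).
Round 4 fires rule 5, giving red(obj2).

active(obj2), bird(obj3), cold(pingu), green(obj3), has_feathers(pingu), hot(obj3), mammal(pingu), red(obj2), small(pingu), stale(obj3), swims(pingu), visible(pingu)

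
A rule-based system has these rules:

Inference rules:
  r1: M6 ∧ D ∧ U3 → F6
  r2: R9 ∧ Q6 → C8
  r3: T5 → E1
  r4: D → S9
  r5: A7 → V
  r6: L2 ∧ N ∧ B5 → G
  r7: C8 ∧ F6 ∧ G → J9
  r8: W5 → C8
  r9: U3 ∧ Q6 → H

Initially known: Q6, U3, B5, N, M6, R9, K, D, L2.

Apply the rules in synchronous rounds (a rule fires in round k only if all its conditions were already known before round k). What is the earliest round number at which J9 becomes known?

2

Round 1 fires r1, r2, r4, r6, r9, giving F6, C8, S9, G, H.
Round 2 fires r7, giving J9.
J9 first appears in round 2.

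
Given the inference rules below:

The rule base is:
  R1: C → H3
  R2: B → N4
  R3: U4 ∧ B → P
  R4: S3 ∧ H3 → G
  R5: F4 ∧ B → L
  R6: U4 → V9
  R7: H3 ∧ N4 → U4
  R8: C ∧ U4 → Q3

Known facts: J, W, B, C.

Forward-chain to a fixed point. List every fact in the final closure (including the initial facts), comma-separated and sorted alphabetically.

Round 1 fires R1, R2, giving H3, N4.
Round 2 fires R7, giving U4.
Round 3 fires R3, R6, R8, giving P, V9, Q3.

B, C, H3, J, N4, P, Q3, U4, V9, W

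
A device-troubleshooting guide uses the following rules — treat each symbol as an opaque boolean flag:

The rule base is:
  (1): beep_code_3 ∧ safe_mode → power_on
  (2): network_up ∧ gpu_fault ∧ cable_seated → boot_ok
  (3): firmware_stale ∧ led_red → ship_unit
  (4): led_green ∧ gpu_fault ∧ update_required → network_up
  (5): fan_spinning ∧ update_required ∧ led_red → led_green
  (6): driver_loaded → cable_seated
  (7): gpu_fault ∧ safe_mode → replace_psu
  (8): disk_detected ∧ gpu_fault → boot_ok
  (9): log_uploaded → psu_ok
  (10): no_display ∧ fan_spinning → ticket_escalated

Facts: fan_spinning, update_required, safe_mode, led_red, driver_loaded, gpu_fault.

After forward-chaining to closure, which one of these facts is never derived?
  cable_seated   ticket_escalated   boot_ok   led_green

ticket_escalated

Round 1: (5) [fan_spinning ∧ update_required ∧ led_red → led_green]; (6) [driver_loaded → cable_seated]; (7) [gpu_fault ∧ safe_mode → replace_psu]. Adds led_green, cable_seated, replace_psu.
Round 2: (4) [led_green ∧ gpu_fault ∧ update_required → network_up]. Adds network_up.
Round 3: (2) [network_up ∧ gpu_fault ∧ cable_seated → boot_ok]. Adds boot_ok.
Derived: boot_ok (round 3), cable_seated (round 1), led_green (round 1). ticket_escalated never appears in any round.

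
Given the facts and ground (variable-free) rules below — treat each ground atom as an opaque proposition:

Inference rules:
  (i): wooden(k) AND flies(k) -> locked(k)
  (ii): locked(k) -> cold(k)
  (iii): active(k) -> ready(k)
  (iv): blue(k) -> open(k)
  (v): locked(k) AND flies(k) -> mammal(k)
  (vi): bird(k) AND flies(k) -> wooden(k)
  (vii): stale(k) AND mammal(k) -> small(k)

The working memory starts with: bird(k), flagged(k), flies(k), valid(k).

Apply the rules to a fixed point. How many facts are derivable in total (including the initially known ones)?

[1] (vi) [bird(k) AND flies(k) -> wooden(k)]. ⇒ new: wooden(k).
[2] (i) [wooden(k) AND flies(k) -> locked(k)]. ⇒ new: locked(k).
[3] (ii) [locked(k) -> cold(k)]; (v) [locked(k) AND flies(k) -> mammal(k)]. ⇒ new: cold(k), mammal(k).
Closure: {bird(k), cold(k), flagged(k), flies(k), locked(k), mammal(k), valid(k), wooden(k)} — 8 facts.

8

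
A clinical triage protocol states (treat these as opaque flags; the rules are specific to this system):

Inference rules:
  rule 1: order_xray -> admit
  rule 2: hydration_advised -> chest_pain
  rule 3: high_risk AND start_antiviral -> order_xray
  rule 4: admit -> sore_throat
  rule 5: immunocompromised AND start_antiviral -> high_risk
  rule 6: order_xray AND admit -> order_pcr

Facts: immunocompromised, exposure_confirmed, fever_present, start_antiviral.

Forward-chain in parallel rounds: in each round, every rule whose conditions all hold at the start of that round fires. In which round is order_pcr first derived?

Round 1 fires rule 5, giving high_risk.
Round 2 fires rule 3, giving order_xray.
Round 3 fires rule 1, giving admit.
Round 4 fires rule 4, rule 6, giving sore_throat, order_pcr.
order_pcr first appears in round 4.

4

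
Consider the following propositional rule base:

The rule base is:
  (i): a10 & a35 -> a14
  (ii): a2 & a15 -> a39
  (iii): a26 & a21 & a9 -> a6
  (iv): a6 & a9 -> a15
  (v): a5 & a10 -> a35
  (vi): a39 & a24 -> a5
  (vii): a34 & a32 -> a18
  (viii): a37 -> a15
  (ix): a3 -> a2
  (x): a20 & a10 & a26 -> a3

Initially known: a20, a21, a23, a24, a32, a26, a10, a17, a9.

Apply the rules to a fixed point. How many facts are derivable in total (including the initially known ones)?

17

Round 1 — (iii), (x), derive a6, a3.
Round 2 — (iv), (ix), derive a15, a2.
Round 3 — (ii), derive a39.
Round 4 — (vi), derive a5.
Round 5 — (v), derive a35.
Round 6 — (i), derive a14.
Closure: {a10, a14, a15, a17, a2, a20, a21, a23, a24, a26, a3, a32, a35, a39, a5, a6, a9} — 17 facts.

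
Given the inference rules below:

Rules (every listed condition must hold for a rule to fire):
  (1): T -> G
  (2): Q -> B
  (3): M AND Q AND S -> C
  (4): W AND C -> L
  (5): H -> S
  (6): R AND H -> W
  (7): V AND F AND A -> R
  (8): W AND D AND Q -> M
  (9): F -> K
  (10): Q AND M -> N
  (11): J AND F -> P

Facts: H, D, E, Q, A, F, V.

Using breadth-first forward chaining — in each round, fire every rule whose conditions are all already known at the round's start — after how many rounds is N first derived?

4

Round 1: (2) [Q -> B]; (5) [H -> S]; (7) [V AND F AND A -> R]; (9) [F -> K]. Adds B, S, R, K.
Round 2: (6) [R AND H -> W]. Adds W.
Round 3: (8) [W AND D AND Q -> M]. Adds M.
Round 4: (3) [M AND Q AND S -> C]; (10) [Q AND M -> N]. Adds C, N.
N first appears in round 4.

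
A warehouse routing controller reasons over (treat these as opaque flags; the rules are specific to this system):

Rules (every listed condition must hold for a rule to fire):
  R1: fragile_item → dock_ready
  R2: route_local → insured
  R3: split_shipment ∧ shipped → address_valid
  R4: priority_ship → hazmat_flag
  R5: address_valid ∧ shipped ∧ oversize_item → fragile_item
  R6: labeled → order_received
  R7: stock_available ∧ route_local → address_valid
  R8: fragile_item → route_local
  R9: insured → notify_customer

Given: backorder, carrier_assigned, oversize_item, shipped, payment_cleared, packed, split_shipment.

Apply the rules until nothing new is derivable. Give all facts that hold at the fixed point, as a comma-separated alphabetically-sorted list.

Round 1: R3 [split_shipment ∧ shipped → address_valid]. New: address_valid.
Round 2: R5 [address_valid ∧ shipped ∧ oversize_item → fragile_item]. New: fragile_item.
Round 3: R1 [fragile_item → dock_ready]; R8 [fragile_item → route_local]. New: dock_ready, route_local.
Round 4: R2 [route_local → insured]. New: insured.
Round 5: R9 [insured → notify_customer]. New: notify_customer.

address_valid, backorder, carrier_assigned, dock_ready, fragile_item, insured, notify_customer, oversize_item, packed, payment_cleared, route_local, shipped, split_shipment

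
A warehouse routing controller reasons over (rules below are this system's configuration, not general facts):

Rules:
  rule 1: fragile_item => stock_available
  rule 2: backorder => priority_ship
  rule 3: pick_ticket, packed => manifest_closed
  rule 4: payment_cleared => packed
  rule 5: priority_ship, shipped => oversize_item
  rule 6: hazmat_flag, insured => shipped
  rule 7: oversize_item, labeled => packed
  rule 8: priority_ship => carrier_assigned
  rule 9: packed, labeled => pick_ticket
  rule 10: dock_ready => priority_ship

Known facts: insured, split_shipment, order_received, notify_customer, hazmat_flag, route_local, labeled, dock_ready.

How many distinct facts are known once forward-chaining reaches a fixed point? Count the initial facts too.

Round 1: rule 6 [hazmat_flag, insured => shipped]; rule 10 [dock_ready => priority_ship]. Adds shipped, priority_ship.
Round 2: rule 5 [priority_ship, shipped => oversize_item]; rule 8 [priority_ship => carrier_assigned]. Adds oversize_item, carrier_assigned.
Round 3: rule 7 [oversize_item, labeled => packed]. Adds packed.
Round 4: rule 9 [packed, labeled => pick_ticket]. Adds pick_ticket.
Round 5: rule 3 [pick_ticket, packed => manifest_closed]. Adds manifest_closed.
Closure: {carrier_assigned, dock_ready, hazmat_flag, insured, labeled, manifest_closed, notify_customer, order_received, oversize_item, packed, pick_ticket, priority_ship, route_local, shipped, split_shipment} — 15 facts.

15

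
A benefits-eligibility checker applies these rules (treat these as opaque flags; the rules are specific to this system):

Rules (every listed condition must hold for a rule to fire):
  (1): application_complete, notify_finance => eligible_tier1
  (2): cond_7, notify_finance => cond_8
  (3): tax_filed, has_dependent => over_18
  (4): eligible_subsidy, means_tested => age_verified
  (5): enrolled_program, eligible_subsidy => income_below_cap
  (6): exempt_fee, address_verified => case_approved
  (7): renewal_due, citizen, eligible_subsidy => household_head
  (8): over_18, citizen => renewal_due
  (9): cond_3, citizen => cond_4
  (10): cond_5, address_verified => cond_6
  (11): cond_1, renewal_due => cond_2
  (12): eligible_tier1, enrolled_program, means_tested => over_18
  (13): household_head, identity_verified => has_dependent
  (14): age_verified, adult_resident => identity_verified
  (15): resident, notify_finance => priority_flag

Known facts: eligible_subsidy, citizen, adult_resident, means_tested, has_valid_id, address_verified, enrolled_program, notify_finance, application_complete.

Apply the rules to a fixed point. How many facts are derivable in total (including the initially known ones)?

17

Round 1: (1) [application_complete, notify_finance => eligible_tier1]; (4) [eligible_subsidy, means_tested => age_verified]; (5) [enrolled_program, eligible_subsidy => income_below_cap]. New: eligible_tier1, age_verified, income_below_cap.
Round 2: (12) [eligible_tier1, enrolled_program, means_tested => over_18]; (14) [age_verified, adult_resident => identity_verified]. New: over_18, identity_verified.
Round 3: (8) [over_18, citizen => renewal_due]. New: renewal_due.
Round 4: (7) [renewal_due, citizen, eligible_subsidy => household_head]. New: household_head.
Round 5: (13) [household_head, identity_verified => has_dependent]. New: has_dependent.
Closure: {address_verified, adult_resident, age_verified, application_complete, citizen, eligible_subsidy, eligible_tier1, enrolled_program, has_dependent, has_valid_id, household_head, identity_verified, income_below_cap, means_tested, notify_finance, over_18, renewal_due} — 17 facts.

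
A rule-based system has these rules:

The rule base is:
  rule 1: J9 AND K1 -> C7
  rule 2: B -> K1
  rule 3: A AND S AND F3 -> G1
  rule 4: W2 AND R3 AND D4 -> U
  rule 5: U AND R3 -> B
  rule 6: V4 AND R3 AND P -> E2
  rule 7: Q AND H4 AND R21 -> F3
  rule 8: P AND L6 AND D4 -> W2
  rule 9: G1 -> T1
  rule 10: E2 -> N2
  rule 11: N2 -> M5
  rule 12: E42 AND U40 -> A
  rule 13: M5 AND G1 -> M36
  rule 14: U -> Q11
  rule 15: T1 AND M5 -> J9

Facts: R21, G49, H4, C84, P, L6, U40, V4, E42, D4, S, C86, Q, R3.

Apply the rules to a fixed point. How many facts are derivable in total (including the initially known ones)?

29

Round 1: rule 6 [V4 AND R3 AND P -> E2]; rule 7 [Q AND H4 AND R21 -> F3]; rule 8 [P AND L6 AND D4 -> W2]; rule 12 [E42 AND U40 -> A]. Adds E2, F3, W2, A.
Round 2: rule 3 [A AND S AND F3 -> G1]; rule 4 [W2 AND R3 AND D4 -> U]; rule 10 [E2 -> N2]. Adds G1, U, N2.
Round 3: rule 5 [U AND R3 -> B]; rule 9 [G1 -> T1]; rule 11 [N2 -> M5]; rule 14 [U -> Q11]. Adds B, T1, M5, Q11.
Round 4: rule 2 [B -> K1]; rule 13 [M5 AND G1 -> M36]; rule 15 [T1 AND M5 -> J9]. Adds K1, M36, J9.
Round 5: rule 1 [J9 AND K1 -> C7]. Adds C7.
Closure: {A, B, C7, C84, C86, D4, E2, E42, F3, G1, G49, H4, J9, K1, L6, M36, M5, N2, P, Q, Q11, R21, R3, S, T1, U, U40, V4, W2} — 29 facts.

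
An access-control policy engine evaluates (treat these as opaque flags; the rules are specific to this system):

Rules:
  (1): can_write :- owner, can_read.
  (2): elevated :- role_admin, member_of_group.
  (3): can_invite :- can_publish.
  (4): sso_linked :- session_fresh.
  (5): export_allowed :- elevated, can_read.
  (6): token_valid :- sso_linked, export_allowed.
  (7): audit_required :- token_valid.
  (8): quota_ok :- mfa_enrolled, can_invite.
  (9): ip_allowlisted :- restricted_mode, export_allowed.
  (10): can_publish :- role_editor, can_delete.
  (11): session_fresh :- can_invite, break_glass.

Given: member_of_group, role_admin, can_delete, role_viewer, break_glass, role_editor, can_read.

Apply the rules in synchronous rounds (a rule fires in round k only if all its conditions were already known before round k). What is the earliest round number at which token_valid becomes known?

5

Round 1 — (2), (10), derive elevated, can_publish.
Round 2 — (3), (5), derive can_invite, export_allowed.
Round 3 — (11), derive session_fresh.
Round 4 — (4), derive sso_linked.
Round 5 — (6), derive token_valid.
token_valid first appears in round 5.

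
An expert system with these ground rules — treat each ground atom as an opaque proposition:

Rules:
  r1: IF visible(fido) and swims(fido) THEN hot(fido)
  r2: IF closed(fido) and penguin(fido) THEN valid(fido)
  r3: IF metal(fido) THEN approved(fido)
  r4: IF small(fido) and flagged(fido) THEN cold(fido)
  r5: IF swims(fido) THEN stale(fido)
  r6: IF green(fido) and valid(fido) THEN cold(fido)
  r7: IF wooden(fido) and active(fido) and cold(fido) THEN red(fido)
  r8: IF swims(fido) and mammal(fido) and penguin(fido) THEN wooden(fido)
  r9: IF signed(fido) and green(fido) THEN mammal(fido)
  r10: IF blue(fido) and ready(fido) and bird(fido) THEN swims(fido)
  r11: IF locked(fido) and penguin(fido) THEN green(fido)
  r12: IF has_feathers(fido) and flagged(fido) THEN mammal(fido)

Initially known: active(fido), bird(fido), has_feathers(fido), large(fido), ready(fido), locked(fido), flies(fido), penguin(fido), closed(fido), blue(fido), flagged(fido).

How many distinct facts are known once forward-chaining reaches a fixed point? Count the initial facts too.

Round 1: r2 [IF closed(fido) and penguin(fido) THEN valid(fido)]; r10 [IF blue(fido) and ready(fido) and bird(fido) THEN swims(fido)]; r11 [IF locked(fido) and penguin(fido) THEN green(fido)]; r12 [IF has_feathers(fido) and flagged(fido) THEN mammal(fido)]. Adds valid(fido), swims(fido), green(fido), mammal(fido).
Round 2: r5 [IF swims(fido) THEN stale(fido)]; r6 [IF green(fido) and valid(fido) THEN cold(fido)]; r8 [IF swims(fido) and mammal(fido) and penguin(fido) THEN wooden(fido)]. Adds stale(fido), cold(fido), wooden(fido).
Round 3: r7 [IF wooden(fido) and active(fido) and cold(fido) THEN red(fido)]. Adds red(fido).
Closure: {active(fido), bird(fido), blue(fido), closed(fido), cold(fido), flagged(fido), flies(fido), green(fido), has_feathers(fido), large(fido), locked(fido), mammal(fido), penguin(fido), ready(fido), red(fido), stale(fido), swims(fido), valid(fido), wooden(fido)} — 19 facts.

19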